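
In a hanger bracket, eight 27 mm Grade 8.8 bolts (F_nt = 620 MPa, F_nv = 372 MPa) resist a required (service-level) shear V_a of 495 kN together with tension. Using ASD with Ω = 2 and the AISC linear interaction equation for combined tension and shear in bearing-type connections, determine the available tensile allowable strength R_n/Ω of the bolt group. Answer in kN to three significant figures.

A_b = π·27²/4 = 572.6 mm²; f_rv = 495 × 1000 / (8 × 572.6) = 108.1 MPa.
F'_nt = 1.3 F_nt − (Ω F_nt / F_nv) f_rv = 1.3·620 − (2·620/372)·108.1 = 445.8 MPa, capped at F_nt → F'_nt = 445.8 MPa.
R_n = F'_nt · A_b · n = 445.8 × 572.6 × 8 / 1000 = 2042 kN.
Allowable strength R_n/Ω = 2042 / 2 = 1020 kN.

1020 kN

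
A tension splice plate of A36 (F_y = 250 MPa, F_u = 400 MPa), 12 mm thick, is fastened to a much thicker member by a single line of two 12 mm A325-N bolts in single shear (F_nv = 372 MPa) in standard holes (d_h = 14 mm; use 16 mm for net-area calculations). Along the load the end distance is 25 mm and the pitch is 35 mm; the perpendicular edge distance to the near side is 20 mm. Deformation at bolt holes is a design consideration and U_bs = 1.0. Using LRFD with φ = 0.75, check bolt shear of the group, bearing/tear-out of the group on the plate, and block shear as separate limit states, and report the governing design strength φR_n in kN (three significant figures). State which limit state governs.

63.1 kN (bolt shear governs)

Bolt shear: A_b = π·12²/4 = 113.1 mm²; R_n = 372 × 113.1 × 2 × 1 / 1000 = 84.14 kN → 0.75 × 84.14 = 63.1 kN.
Bearing: edge l_c = 18, r_n = 103.7 kN; interior l_c = 21, r_n = 121 kN; R_n = 103.7 + 1·121 = 224.6 kN → 168 kN.
Block shear: A_gv = 720, A_nv = 432, A_nt = 144 mm²; R_n = min(0.6F_uA_nv, 0.6F_yA_gv) + U_bs·F_u·A_nt = 161.3 kN → 121 kN.
Bolt shear governs: 63.1 kN.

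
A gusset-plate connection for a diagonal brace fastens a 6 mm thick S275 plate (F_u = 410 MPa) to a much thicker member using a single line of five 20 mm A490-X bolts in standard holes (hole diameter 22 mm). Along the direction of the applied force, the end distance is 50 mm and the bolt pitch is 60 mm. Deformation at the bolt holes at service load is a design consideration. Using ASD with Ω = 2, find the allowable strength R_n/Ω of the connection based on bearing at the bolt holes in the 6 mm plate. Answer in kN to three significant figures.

Per bolt r_n = 1.2 l_c t F_u ≤ 2.4 d t F_u; upper limit = 2.4 × 20 × 6 × 410 / 1000 = 118.1 kN.
Edge bolt: l_c = 50 − 22/2 = 39 mm → 1.2 × 39 × 6 × 410 / 1000 = 115.1 → r_n = 115.1 kN.
Interior bolts: l_c = 60 − 22 = 38 mm → 1.2 × 38 × 6 × 410 / 1000 = 112.2 → r_n = 112.2 kN.
R_n = 1 × 115.1 + 4 × 112.2 = 563.8 kN.
Allowable strength R_n/Ω = 563.8 / 2 = 282 kN.

282 kN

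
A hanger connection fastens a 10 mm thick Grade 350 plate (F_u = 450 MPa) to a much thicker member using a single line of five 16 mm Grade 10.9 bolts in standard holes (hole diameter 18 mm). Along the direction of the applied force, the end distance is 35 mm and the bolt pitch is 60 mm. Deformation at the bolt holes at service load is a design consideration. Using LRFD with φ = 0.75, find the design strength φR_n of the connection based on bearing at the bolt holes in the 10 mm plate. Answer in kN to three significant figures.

624 kN

Per bolt r_n = 1.2 l_c t F_u ≤ 2.4 d t F_u; upper limit = 2.4 × 16 × 10 × 450 / 1000 = 172.8 kN.
Edge bolt: l_c = 35 − 18/2 = 26 mm → 1.2 × 26 × 10 × 450 / 1000 = 140.4 → r_n = 140.4 kN.
Interior bolts: l_c = 60 − 18 = 42 mm → 1.2 × 42 × 10 × 450 / 1000 = 226.8 → r_n = 172.8 kN.
R_n = 1 × 140.4 + 4 × 172.8 = 831.6 kN.
Design strength φR_n = 0.75 × 831.6 = 624 kN.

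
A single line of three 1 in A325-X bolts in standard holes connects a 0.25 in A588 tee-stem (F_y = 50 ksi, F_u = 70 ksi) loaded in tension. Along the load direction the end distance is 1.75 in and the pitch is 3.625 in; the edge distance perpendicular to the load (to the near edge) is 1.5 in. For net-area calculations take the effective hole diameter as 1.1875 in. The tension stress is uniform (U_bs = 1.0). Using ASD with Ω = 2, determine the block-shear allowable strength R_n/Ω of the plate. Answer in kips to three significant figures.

39.6 kips

Shear plane L_v = 1.75 + 2·3.625 = 9 in; A_gv = 9 × 0.25 = 2.25 in².
A_nv = (9 − 2.5·1.1875) × 0.25 = 1.508 in².
A_nt = (1.5 − 0.5·1.1875) × 0.25 = 0.2266 in².
0.6 F_u A_nv = 63.33 kips; 0.6 F_y A_gv = 67.5 kips → shear rupture governs the shear term.
R_n = 63.33 + 1.0 × 70 × 0.2266 = 79.19 kips.
Allowable strength R_n/Ω = 79.19 / 2 = 39.6 kips.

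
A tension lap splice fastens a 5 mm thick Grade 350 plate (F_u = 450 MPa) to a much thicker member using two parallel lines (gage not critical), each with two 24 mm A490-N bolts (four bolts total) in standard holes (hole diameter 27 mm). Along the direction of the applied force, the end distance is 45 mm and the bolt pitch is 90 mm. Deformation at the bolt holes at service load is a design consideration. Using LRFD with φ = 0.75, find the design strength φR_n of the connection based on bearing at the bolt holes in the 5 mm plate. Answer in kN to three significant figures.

322 kN

Per bolt r_n = 1.2 l_c t F_u ≤ 2.4 d t F_u; upper limit = 2.4 × 24 × 5 × 450 / 1000 = 129.6 kN.
Edge bolt: l_c = 45 − 27/2 = 31.5 mm → 1.2 × 31.5 × 5 × 450 / 1000 = 85.05 → r_n = 85.05 kN.
Interior bolts: l_c = 90 − 27 = 63 mm → 1.2 × 63 × 5 × 450 / 1000 = 170.1 → r_n = 129.6 kN.
R_n = 2 × 85.05 + 2 × 129.6 = 429.3 kN.
Design strength φR_n = 0.75 × 429.3 = 322 kN.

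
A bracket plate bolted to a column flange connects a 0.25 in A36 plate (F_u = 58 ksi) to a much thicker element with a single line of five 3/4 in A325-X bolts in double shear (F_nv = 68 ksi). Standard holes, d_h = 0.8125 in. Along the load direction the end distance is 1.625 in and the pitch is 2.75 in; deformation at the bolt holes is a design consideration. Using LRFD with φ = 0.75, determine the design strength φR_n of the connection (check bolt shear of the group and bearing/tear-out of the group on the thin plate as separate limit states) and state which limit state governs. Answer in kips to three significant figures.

Bolt shear: A_b = π·0.75²/4 = 0.4418 in²; R_n = 68 × 0.4418 × 5 × 2 = 300.4 kips → 0.75 × 300.4 = 225 kips.
Bearing (1.2 l_c t F_u ≤ 2.4 d t F_u): upper limit = 2.4·0.75·0.25·58 = 26.1 kips.
  Edge l_c = 1.625 − 0.8125/2 = 1.219 → r_n = 21.21 kips; interior l_c = 2.75 − 0.8125 = 1.938 → r_n = 26.1 kips.
  R_n,bearing = 1·21.21 + 4·26.1 = 125.6 kips → 0.75 × 125.6 = 94.2 kips.
Bearing governs: 94.2 kips.

94.2 kips (bearing governs)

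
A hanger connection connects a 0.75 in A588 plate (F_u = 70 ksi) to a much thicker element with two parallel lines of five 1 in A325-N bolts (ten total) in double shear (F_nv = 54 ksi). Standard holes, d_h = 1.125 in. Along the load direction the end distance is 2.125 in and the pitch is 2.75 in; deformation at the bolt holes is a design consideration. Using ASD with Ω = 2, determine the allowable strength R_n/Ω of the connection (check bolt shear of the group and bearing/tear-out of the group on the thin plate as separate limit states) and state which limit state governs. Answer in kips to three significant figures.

424 kips (bolt shear governs)

Bolt shear: A_b = π·1²/4 = 0.7854 in²; R_n = 54 × 0.7854 × 10 × 2 = 848.2 kips → 848.2 / 2 = 424 kips.
Bearing (1.2 l_c t F_u ≤ 2.4 d t F_u): upper limit = 2.4·1·0.75·70 = 126 kips.
  Edge l_c = 2.125 − 1.125/2 = 1.562 → r_n = 98.44 kips; interior l_c = 2.75 − 1.125 = 1.625 → r_n = 102.4 kips.
  R_n,bearing = 2·98.44 + 8·102.4 = 1016 kips → 1016 / 2 = 508 kips.
Bolt shear governs: 424 kips.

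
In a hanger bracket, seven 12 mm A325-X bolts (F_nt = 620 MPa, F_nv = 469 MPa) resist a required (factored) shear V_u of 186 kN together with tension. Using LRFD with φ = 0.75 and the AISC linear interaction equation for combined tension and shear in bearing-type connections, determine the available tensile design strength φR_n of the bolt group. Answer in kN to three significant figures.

233 kN

A_b = π·12²/4 = 113.1 mm²; f_rv = 186 × 1000 / (7 × 113.1) = 234.9 MPa.
F'_nt = 1.3 F_nt − (F_nt / φF_nv) f_rv = 1.3·620 − (620/(0.75·469))·234.9 = 391.9 MPa, capped at F_nt → F'_nt = 391.9 MPa.
R_n = F'_nt · A_b · n = 391.9 × 113.1 × 7 / 1000 = 310.2 kN.
Design strength φR_n = 0.75 × 310.2 = 233 kN.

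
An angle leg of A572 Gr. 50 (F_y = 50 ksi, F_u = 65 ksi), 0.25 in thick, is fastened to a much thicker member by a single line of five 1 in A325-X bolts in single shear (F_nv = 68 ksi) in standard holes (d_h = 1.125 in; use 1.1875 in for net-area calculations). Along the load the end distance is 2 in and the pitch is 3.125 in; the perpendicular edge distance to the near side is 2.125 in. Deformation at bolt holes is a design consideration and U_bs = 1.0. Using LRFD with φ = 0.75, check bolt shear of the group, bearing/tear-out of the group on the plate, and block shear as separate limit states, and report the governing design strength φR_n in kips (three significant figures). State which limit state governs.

Bolt shear: A_b = π·1²/4 = 0.7854 in²; R_n = 68 × 0.7854 × 5 × 1 = 267 kips → 0.75 × 267 = 200 kips.
Bearing: edge l_c = 1.438, r_n = 28.03 kips; interior l_c = 2, r_n = 39 kips; R_n = 28.03 + 4·39 = 184 kips → 138 kips.
Block shear: A_gv = 3.625, A_nv = 2.289, A_nt = 0.3828 in²; R_n = min(0.6F_uA_nv, 0.6F_yA_gv) + U_bs·F_u·A_nt = 114.2 kips → 85.6 kips.
Block shear governs: 85.6 kips.

85.6 kips (block shear governs)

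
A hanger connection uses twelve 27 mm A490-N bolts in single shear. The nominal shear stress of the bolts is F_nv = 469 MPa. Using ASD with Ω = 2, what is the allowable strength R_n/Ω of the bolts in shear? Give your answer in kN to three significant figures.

1610 kN

A_b = π × 27² / 4 = 572.6 mm².
R_n = F_nv · A_b · n · n_s = 469 × 572.6 × 12 × 1 / 1000 = 3222 kN.
Allowable strength R_n/Ω = 3222 / 2 = 1610 kN.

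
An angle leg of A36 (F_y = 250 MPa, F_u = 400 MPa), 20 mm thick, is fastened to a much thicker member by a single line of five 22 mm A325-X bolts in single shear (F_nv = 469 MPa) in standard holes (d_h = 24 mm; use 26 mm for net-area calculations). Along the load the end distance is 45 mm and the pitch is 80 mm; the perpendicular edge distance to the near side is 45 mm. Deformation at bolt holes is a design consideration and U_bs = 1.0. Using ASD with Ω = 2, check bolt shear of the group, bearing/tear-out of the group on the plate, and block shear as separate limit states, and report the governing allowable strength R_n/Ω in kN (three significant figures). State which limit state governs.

446 kN (bolt shear governs)

Bolt shear: A_b = π·22²/4 = 380.1 mm²; R_n = 469 × 380.1 × 5 × 1 / 1000 = 891.4 kN → 891.4 / 2 = 446 kN.
Bearing: edge l_c = 33, r_n = 316.8 kN; interior l_c = 56, r_n = 422.4 kN; R_n = 316.8 + 4·422.4 = 2006 kN → 1000 kN.
Block shear: A_gv = 7300, A_nv = 4960, A_nt = 640 mm²; R_n = min(0.6F_uA_nv, 0.6F_yA_gv) + U_bs·F_u·A_nt = 1351 kN → 676 kN.
Bolt shear governs: 446 kN.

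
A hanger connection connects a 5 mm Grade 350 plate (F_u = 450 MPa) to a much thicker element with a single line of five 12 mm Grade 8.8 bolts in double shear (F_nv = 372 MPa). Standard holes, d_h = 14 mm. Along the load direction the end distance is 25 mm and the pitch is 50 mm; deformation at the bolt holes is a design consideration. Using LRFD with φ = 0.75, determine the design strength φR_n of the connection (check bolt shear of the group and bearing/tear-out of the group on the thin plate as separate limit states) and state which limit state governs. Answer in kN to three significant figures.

Bolt shear: A_b = π·12²/4 = 113.1 mm²; R_n = 372 × 113.1 × 5 × 2 / 1000 = 420.7 kN → 0.75 × 420.7 = 316 kN.
Bearing (1.2 l_c t F_u ≤ 2.4 d t F_u): upper limit = 2.4·12·5·450 / 1000 = 64.8 kN.
  Edge l_c = 25 − 14/2 = 18 → r_n = 48.6 kN; interior l_c = 50 − 14 = 36 → r_n = 64.8 kN.
  R_n,bearing = 1·48.6 + 4·64.8 = 307.8 kN → 0.75 × 307.8 = 231 kN.
Bearing governs: 231 kN.

231 kN (bearing governs)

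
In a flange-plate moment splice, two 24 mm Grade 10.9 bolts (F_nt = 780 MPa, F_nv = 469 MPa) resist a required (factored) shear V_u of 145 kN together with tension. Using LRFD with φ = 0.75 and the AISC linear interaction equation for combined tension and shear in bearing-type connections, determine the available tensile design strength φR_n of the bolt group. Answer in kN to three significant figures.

447 kN

A_b = π·24²/4 = 452.4 mm²; f_rv = 145 × 1000 / (2 × 452.4) = 160.3 MPa.
F'_nt = 1.3 F_nt − (F_nt / φF_nv) f_rv = 1.3·780 − (780/(0.75·469))·160.3 = 658.6 MPa, capped at F_nt → F'_nt = 658.6 MPa.
R_n = F'_nt · A_b · n = 658.6 × 452.4 × 2 / 1000 = 595.9 kN.
Design strength φR_n = 0.75 × 595.9 = 447 kN.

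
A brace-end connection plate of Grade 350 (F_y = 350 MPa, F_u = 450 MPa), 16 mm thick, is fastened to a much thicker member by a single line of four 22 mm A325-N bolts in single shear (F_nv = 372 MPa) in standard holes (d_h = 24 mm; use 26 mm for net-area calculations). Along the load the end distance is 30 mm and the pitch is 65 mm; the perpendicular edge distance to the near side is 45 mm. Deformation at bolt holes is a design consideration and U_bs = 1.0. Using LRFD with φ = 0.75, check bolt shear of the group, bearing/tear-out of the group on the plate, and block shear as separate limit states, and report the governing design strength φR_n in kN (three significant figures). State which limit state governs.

Bolt shear: A_b = π·22²/4 = 380.1 mm²; R_n = 372 × 380.1 × 4 × 1 / 1000 = 565.6 kN → 0.75 × 565.6 = 424 kN.
Bearing: edge l_c = 18, r_n = 155.5 kN; interior l_c = 41, r_n = 354.2 kN; R_n = 155.5 + 3·354.2 = 1218 kN → 914 kN.
Block shear: A_gv = 3600, A_nv = 2144, A_nt = 512 mm²; R_n = min(0.6F_uA_nv, 0.6F_yA_gv) + U_bs·F_u·A_nt = 809.3 kN → 607 kN.
Bolt shear governs: 424 kN.

424 kN (bolt shear governs)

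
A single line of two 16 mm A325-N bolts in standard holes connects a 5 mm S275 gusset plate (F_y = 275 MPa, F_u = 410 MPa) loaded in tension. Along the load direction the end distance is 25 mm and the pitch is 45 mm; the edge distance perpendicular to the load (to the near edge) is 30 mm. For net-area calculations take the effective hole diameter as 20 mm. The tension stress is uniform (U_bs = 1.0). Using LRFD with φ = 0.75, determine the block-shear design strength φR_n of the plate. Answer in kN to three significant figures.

67.7 kN

Shear plane L_v = 25 + 1·45 = 70 mm; A_gv = 70 × 5 = 350 mm².
A_nv = (70 − 1.5·20) × 5 = 200 mm².
A_nt = (30 − 0.5·20) × 5 = 100 mm².
0.6 F_u A_nv = 49.2 kN; 0.6 F_y A_gv = 57.75 kN → shear rupture governs the shear term.
R_n = 49.2 + 1.0 × 410 × 100 / 1000 = 90.2 kN.
Design strength φR_n = 0.75 × 90.2 = 67.7 kN.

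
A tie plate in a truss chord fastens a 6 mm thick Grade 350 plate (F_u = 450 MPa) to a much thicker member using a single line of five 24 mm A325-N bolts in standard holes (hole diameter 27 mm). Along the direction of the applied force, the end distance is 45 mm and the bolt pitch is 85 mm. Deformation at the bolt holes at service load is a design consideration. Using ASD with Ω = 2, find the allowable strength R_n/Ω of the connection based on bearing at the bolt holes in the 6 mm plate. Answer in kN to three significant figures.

Per bolt r_n = 1.2 l_c t F_u ≤ 2.4 d t F_u; upper limit = 2.4 × 24 × 6 × 450 / 1000 = 155.5 kN.
Edge bolt: l_c = 45 − 27/2 = 31.5 mm → 1.2 × 31.5 × 6 × 450 / 1000 = 102.1 → r_n = 102.1 kN.
Interior bolts: l_c = 85 − 27 = 58 mm → 1.2 × 58 × 6 × 450 / 1000 = 187.9 → r_n = 155.5 kN.
R_n = 1 × 102.1 + 4 × 155.5 = 724.1 kN.
Allowable strength R_n/Ω = 724.1 / 2 = 362 kN.

362 kN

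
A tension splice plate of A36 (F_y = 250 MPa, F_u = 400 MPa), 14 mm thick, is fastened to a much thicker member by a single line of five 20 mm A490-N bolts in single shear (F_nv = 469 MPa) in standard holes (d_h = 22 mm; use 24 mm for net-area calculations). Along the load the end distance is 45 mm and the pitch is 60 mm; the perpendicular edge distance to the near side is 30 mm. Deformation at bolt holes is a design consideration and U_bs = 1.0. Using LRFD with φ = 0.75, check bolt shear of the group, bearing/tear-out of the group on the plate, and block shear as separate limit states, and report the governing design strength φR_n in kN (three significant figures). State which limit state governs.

Bolt shear: A_b = π·20²/4 = 314.2 mm²; R_n = 469 × 314.2 × 5 × 1 / 1000 = 736.7 kN → 0.75 × 736.7 = 553 kN.
Bearing: edge l_c = 34, r_n = 228.5 kN; interior l_c = 38, r_n = 255.4 kN; R_n = 228.5 + 4·255.4 = 1250 kN → 937 kN.
Block shear: A_gv = 3990, A_nv = 2478, A_nt = 252 mm²; R_n = min(0.6F_uA_nv, 0.6F_yA_gv) + U_bs·F_u·A_nt = 695.5 kN → 522 kN.
Block shear governs: 522 kN.

522 kN (block shear governs)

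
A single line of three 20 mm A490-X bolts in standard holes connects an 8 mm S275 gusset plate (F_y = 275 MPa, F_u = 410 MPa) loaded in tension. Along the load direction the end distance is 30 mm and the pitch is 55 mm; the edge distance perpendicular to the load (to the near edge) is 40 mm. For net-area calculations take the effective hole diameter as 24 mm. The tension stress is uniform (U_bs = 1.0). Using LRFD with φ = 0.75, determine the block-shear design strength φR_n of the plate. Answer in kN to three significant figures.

Shear plane L_v = 30 + 2·55 = 140 mm; A_gv = 140 × 8 = 1120 mm².
A_nv = (140 − 2.5·24) × 8 = 640 mm².
A_nt = (40 − 0.5·24) × 8 = 224 mm².
0.6 F_u A_nv = 157.4 kN; 0.6 F_y A_gv = 184.8 kN → shear rupture governs the shear term.
R_n = 157.4 + 1.0 × 410 × 224 / 1000 = 249.3 kN.
Design strength φR_n = 0.75 × 249.3 = 187 kN.

187 kN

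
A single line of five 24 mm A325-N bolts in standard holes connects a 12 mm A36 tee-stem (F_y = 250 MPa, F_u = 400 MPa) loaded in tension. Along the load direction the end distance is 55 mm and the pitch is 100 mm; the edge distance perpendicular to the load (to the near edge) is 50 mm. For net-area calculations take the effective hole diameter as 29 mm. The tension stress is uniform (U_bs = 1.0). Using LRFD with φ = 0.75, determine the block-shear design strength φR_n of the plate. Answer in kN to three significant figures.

742 kN

Shear plane L_v = 55 + 4·100 = 455 mm; A_gv = 455 × 12 = 5460 mm².
A_nv = (455 − 4.5·29) × 12 = 3894 mm².
A_nt = (50 − 0.5·29) × 12 = 426 mm².
0.6 F_u A_nv = 934.6 kN; 0.6 F_y A_gv = 819 kN → shear yielding governs the shear term.
R_n = 819 + 1.0 × 400 × 426 / 1000 = 989.4 kN.
Design strength φR_n = 0.75 × 989.4 = 742 kN.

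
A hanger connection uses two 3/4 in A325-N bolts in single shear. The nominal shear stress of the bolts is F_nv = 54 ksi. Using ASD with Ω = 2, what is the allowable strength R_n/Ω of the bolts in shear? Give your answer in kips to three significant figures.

23.9 kips

A_b = π × 0.75² / 4 = 0.4418 in².
R_n = F_nv · A_b · n · n_s = 54 × 0.4418 × 2 × 1 = 47.71 kips.
Allowable strength R_n/Ω = 47.71 / 2 = 23.9 kips.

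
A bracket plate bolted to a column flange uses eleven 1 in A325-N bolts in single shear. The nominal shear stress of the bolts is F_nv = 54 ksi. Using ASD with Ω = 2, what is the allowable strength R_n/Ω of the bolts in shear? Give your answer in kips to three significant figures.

A_b = π × 1² / 4 = 0.7854 in².
R_n = F_nv · A_b · n · n_s = 54 × 0.7854 × 11 × 1 = 466.5 kips.
Allowable strength R_n/Ω = 466.5 / 2 = 233 kips.

233 kips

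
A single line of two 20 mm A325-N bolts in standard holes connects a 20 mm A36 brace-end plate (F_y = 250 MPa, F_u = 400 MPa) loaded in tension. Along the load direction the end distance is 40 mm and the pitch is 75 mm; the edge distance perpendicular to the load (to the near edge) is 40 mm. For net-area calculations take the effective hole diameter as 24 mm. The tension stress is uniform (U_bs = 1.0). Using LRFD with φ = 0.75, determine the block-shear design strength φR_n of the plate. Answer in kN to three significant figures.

427 kN

Shear plane L_v = 40 + 1·75 = 115 mm; A_gv = 115 × 20 = 2300 mm².
A_nv = (115 − 1.5·24) × 20 = 1580 mm².
A_nt = (40 − 0.5·24) × 20 = 560 mm².
0.6 F_u A_nv = 379.2 kN; 0.6 F_y A_gv = 345 kN → shear yielding governs the shear term.
R_n = 345 + 1.0 × 400 × 560 / 1000 = 569 kN.
Design strength φR_n = 0.75 × 569 = 427 kN.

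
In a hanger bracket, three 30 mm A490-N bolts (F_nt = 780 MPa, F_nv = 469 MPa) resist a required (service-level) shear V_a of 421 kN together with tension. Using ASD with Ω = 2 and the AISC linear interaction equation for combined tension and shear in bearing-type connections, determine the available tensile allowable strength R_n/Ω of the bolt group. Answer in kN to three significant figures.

375 kN

A_b = π·30²/4 = 706.9 mm²; f_rv = 421 × 1000 / (3 × 706.9) = 198.5 MPa.
F'_nt = 1.3 F_nt − (Ω F_nt / F_nv) f_rv = 1.3·780 − (2·780/469)·198.5 = 353.6 MPa, capped at F_nt → F'_nt = 353.6 MPa.
R_n = F'_nt · A_b · n = 353.6 × 706.9 × 3 / 1000 = 749.9 kN.
Allowable strength R_n/Ω = 749.9 / 2 = 375 kN.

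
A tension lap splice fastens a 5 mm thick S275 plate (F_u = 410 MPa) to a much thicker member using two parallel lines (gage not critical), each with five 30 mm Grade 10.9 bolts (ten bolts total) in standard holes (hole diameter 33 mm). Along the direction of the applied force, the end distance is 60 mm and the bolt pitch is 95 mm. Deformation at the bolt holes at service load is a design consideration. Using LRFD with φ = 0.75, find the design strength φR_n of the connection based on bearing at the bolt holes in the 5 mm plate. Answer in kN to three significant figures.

Per bolt r_n = 1.2 l_c t F_u ≤ 2.4 d t F_u; upper limit = 2.4 × 30 × 5 × 410 / 1000 = 147.6 kN.
Edge bolt: l_c = 60 − 33/2 = 43.5 mm → 1.2 × 43.5 × 5 × 410 / 1000 = 107 → r_n = 107 kN.
Interior bolts: l_c = 95 − 33 = 62 mm → 1.2 × 62 × 5 × 410 / 1000 = 152.5 → r_n = 147.6 kN.
R_n = 2 × 107 + 8 × 147.6 = 1395 kN.
Design strength φR_n = 0.75 × 1395 = 1050 kN.

1050 kN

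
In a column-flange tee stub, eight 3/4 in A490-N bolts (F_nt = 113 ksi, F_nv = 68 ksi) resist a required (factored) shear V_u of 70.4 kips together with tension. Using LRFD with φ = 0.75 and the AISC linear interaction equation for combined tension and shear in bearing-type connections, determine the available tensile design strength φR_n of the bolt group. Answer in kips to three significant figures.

A_b = π·0.75²/4 = 0.4418 in²; f_rv = 70.4 / (8 × 0.4418) = 19.92 ksi.
F'_nt = 1.3 F_nt − (F_nt / φF_nv) f_rv = 1.3·113 − (113/(0.75·68))·19.92 = 102.8 ksi, capped at F_nt → F'_nt = 102.8 ksi.
R_n = F'_nt · A_b · n = 102.8 × 0.4418 × 8 = 363.2 kips.
Design strength φR_n = 0.75 × 363.2 = 272 kips.

272 kips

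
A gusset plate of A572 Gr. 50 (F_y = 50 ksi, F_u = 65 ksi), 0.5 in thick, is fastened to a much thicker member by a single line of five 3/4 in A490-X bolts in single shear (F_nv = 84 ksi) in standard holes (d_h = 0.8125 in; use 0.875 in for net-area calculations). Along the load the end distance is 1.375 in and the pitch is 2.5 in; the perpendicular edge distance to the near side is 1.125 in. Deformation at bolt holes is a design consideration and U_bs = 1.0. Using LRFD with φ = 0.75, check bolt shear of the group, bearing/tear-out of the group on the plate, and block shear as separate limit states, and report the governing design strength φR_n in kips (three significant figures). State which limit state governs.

Bolt shear: A_b = π·0.75²/4 = 0.4418 in²; R_n = 84 × 0.4418 × 5 × 1 = 185.6 kips → 0.75 × 185.6 = 139 kips.
Bearing: edge l_c = 0.9688, r_n = 37.78 kips; interior l_c = 1.688, r_n = 58.5 kips; R_n = 37.78 + 4·58.5 = 271.8 kips → 204 kips.
Block shear: A_gv = 5.688, A_nv = 3.719, A_nt = 0.3438 in²; R_n = min(0.6F_uA_nv, 0.6F_yA_gv) + U_bs·F_u·A_nt = 167.4 kips → 126 kips.
Block shear governs: 126 kips.

126 kips (block shear governs)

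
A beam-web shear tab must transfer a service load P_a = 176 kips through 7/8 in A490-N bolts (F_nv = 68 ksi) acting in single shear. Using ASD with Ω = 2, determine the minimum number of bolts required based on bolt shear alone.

A_b = π·0.875²/4 = 0.6013 in².
Per-bolt allowable strength R_n/Ω = 68 × 0.6013 × 1 / 2 = 20.44 kips.
n ≥ 176 / 20.44 = 8.609 → use 9 bolts.

9 bolts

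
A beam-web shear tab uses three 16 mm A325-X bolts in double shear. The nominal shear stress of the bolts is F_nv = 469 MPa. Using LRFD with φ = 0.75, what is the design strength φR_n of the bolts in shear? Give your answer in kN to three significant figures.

424 kN

A_b = π × 16² / 4 = 201.1 mm².
R_n = F_nv · A_b · n · n_s = 469 × 201.1 × 3 × 2 / 1000 = 565.8 kN.
Design strength φR_n = 0.75 × 565.8 = 424 kN.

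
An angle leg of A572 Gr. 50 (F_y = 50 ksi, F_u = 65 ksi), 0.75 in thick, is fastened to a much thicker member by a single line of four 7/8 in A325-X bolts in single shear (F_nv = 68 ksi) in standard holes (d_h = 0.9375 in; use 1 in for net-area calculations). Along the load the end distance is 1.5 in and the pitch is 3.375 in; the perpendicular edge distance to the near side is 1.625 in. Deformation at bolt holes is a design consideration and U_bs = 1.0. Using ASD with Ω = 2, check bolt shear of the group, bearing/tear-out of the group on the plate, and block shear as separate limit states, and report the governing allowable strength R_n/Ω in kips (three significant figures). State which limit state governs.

Bolt shear: A_b = π·0.875²/4 = 0.6013 in²; R_n = 68 × 0.6013 × 4 × 1 = 163.6 kips → 163.6 / 2 = 81.8 kips.
Bearing: edge l_c = 1.031, r_n = 60.33 kips; interior l_c = 2.438, r_n = 102.4 kips; R_n = 60.33 + 3·102.4 = 367.5 kips → 184 kips.
Block shear: A_gv = 8.719, A_nv = 6.094, A_nt = 0.8438 in²; R_n = min(0.6F_uA_nv, 0.6F_yA_gv) + U_bs·F_u·A_nt = 292.5 kips → 146 kips.
Bolt shear governs: 81.8 kips.

81.8 kips (bolt shear governs)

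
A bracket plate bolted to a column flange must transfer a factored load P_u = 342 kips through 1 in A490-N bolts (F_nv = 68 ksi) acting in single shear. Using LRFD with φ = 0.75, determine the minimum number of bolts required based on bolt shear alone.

9 bolts

A_b = π·1²/4 = 0.7854 in².
Per-bolt design strength φR_n = 0.75 × 68 × 0.7854 × 1 = 40.06 kips.
n ≥ 342 / 40.06 = 8.538 → use 9 bolts.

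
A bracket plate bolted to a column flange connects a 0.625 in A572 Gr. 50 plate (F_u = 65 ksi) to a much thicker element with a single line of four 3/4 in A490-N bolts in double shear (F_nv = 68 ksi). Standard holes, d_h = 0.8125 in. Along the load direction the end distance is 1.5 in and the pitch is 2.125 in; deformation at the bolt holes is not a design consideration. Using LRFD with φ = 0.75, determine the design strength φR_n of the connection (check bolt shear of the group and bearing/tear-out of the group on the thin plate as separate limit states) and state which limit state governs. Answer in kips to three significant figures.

Bolt shear: A_b = π·0.75²/4 = 0.4418 in²; R_n = 68 × 0.4418 × 4 × 2 = 240.3 kips → 0.75 × 240.3 = 180 kips.
Bearing (1.5 l_c t F_u ≤ 3.0 d t F_u): upper limit = 3.0·0.75·0.625·65 = 91.41 kips.
  Edge l_c = 1.5 − 0.8125/2 = 1.094 → r_n = 66.65 kips; interior l_c = 2.125 − 0.8125 = 1.312 → r_n = 79.98 kips.
  R_n,bearing = 1·66.65 + 3·79.98 = 306.6 kips → 0.75 × 306.6 = 230 kips.
Bolt shear governs: 180 kips.

180 kips (bolt shear governs)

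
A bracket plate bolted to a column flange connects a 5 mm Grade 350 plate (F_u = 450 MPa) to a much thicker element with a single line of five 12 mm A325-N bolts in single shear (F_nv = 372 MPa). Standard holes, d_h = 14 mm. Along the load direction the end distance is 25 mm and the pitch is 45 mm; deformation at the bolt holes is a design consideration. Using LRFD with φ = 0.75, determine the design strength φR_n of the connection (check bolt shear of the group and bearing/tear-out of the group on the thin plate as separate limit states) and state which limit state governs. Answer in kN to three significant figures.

158 kN (bolt shear governs)

Bolt shear: A_b = π·12²/4 = 113.1 mm²; R_n = 372 × 113.1 × 5 × 1 / 1000 = 210.4 kN → 0.75 × 210.4 = 158 kN.
Bearing (1.2 l_c t F_u ≤ 2.4 d t F_u): upper limit = 2.4·12·5·450 / 1000 = 64.8 kN.
  Edge l_c = 25 − 14/2 = 18 → r_n = 48.6 kN; interior l_c = 45 − 14 = 31 → r_n = 64.8 kN.
  R_n,bearing = 1·48.6 + 4·64.8 = 307.8 kN → 0.75 × 307.8 = 231 kN.
Bolt shear governs: 158 kN.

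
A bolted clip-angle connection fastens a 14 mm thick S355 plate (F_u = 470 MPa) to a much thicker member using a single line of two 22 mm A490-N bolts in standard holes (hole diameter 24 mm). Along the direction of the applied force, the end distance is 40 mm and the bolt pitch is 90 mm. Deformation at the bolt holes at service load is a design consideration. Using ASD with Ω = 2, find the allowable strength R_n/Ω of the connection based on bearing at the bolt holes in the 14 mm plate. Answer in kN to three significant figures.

284 kN

Per bolt r_n = 1.2 l_c t F_u ≤ 2.4 d t F_u; upper limit = 2.4 × 22 × 14 × 470 / 1000 = 347.4 kN.
Edge bolt: l_c = 40 − 24/2 = 28 mm → 1.2 × 28 × 14 × 470 / 1000 = 221.1 → r_n = 221.1 kN.
Interior bolts: l_c = 90 − 24 = 66 mm → 1.2 × 66 × 14 × 470 / 1000 = 521.1 → r_n = 347.4 kN.
R_n = 1 × 221.1 + 1 × 347.4 = 568.5 kN.
Allowable strength R_n/Ω = 568.5 / 2 = 284 kN.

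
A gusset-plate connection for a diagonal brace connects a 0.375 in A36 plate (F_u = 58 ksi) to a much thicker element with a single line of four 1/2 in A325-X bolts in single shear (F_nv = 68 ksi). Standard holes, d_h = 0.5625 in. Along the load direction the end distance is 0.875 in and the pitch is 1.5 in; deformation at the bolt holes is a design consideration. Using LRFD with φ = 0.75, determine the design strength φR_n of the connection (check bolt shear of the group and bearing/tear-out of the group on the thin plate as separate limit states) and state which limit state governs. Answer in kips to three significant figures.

40.1 kips (bolt shear governs)

Bolt shear: A_b = π·0.5²/4 = 0.1963 in²; R_n = 68 × 0.1963 × 4 × 1 = 53.41 kips → 0.75 × 53.41 = 40.1 kips.
Bearing (1.2 l_c t F_u ≤ 2.4 d t F_u): upper limit = 2.4·0.5·0.375·58 = 26.1 kips.
  Edge l_c = 0.875 − 0.5625/2 = 0.5938 → r_n = 15.5 kips; interior l_c = 1.5 − 0.5625 = 0.9375 → r_n = 24.47 kips.
  R_n,bearing = 1·15.5 + 3·24.47 = 88.9 kips → 0.75 × 88.9 = 66.7 kips.
Bolt shear governs: 40.1 kips.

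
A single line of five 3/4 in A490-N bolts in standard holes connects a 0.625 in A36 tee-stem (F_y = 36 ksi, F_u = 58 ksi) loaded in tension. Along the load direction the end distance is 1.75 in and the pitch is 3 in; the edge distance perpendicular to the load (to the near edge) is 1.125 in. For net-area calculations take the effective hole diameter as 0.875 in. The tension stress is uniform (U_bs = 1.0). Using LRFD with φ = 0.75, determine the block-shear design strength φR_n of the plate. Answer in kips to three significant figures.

Shear plane L_v = 1.75 + 4·3 = 13.75 in; A_gv = 13.75 × 0.625 = 8.594 in².
A_nv = (13.75 − 4.5·0.875) × 0.625 = 6.133 in².
A_nt = (1.125 − 0.5·0.875) × 0.625 = 0.4297 in².
0.6 F_u A_nv = 213.4 kips; 0.6 F_y A_gv = 185.6 kips → shear yielding governs the shear term.
R_n = 185.6 + 1.0 × 58 × 0.4297 = 210.5 kips.
Design strength φR_n = 0.75 × 210.5 = 158 kips.

158 kips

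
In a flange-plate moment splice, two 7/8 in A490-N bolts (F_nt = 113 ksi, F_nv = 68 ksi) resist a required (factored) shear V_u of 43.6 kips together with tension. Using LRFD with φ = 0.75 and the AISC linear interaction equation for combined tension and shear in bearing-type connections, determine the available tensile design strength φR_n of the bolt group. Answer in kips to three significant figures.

A_b = π·0.875²/4 = 0.6013 in²; f_rv = 43.6 / (2 × 0.6013) = 36.25 ksi.
F'_nt = 1.3 F_nt − (F_nt / φF_nv) f_rv = 1.3·113 − (113/(0.75·68))·36.25 = 66.57 ksi, capped at F_nt → F'_nt = 66.57 ksi.
R_n = F'_nt · A_b · n = 66.57 × 0.6013 × 2 = 80.06 kips.
Design strength φR_n = 0.75 × 80.06 = 60 kips.

60 kips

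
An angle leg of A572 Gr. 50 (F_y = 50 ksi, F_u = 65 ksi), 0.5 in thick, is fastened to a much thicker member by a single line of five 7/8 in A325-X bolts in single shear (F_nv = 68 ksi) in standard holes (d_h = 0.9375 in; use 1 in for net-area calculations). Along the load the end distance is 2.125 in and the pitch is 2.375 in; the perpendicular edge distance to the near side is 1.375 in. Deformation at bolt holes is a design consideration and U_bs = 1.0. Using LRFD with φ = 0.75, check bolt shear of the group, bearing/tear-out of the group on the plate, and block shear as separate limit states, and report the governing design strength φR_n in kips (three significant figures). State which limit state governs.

Bolt shear: A_b = π·0.875²/4 = 0.6013 in²; R_n = 68 × 0.6013 × 5 × 1 = 204.4 kips → 0.75 × 204.4 = 153 kips.
Bearing: edge l_c = 1.656, r_n = 64.59 kips; interior l_c = 1.438, r_n = 56.06 kips; R_n = 64.59 + 4·56.06 = 288.8 kips → 217 kips.
Block shear: A_gv = 5.812, A_nv = 3.562, A_nt = 0.4375 in²; R_n = min(0.6F_uA_nv, 0.6F_yA_gv) + U_bs·F_u·A_nt = 167.4 kips → 126 kips.
Block shear governs: 126 kips.

126 kips (block shear governs)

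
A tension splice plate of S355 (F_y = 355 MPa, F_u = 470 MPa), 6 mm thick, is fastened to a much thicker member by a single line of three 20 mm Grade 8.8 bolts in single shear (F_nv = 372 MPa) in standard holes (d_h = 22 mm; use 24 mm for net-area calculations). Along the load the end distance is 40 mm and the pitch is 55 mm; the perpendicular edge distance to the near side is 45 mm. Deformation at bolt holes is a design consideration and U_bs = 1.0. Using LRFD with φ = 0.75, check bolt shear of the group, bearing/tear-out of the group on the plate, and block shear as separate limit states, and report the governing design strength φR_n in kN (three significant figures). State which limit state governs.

184 kN (block shear governs)

Bolt shear: A_b = π·20²/4 = 314.2 mm²; R_n = 372 × 314.2 × 3 × 1 / 1000 = 350.6 kN → 0.75 × 350.6 = 263 kN.
Bearing: edge l_c = 29, r_n = 98.14 kN; interior l_c = 33, r_n = 111.7 kN; R_n = 98.14 + 2·111.7 = 321.5 kN → 241 kN.
Block shear: A_gv = 900, A_nv = 540, A_nt = 198 mm²; R_n = min(0.6F_uA_nv, 0.6F_yA_gv) + U_bs·F_u·A_nt = 245.3 kN → 184 kN.
Block shear governs: 184 kN.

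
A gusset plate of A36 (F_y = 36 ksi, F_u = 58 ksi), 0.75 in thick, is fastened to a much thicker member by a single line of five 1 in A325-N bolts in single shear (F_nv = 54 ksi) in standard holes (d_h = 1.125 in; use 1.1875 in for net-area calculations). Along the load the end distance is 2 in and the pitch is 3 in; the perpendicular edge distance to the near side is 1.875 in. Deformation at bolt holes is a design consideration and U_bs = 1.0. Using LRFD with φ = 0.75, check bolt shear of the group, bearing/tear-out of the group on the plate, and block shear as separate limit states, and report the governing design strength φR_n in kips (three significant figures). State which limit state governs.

159 kips (bolt shear governs)

Bolt shear: A_b = π·1²/4 = 0.7854 in²; R_n = 54 × 0.7854 × 5 × 1 = 212.1 kips → 0.75 × 212.1 = 159 kips.
Bearing: edge l_c = 1.438, r_n = 75.04 kips; interior l_c = 1.875, r_n = 97.88 kips; R_n = 75.04 + 4·97.88 = 466.5 kips → 350 kips.
Block shear: A_gv = 10.5, A_nv = 6.492, A_nt = 0.9609 in²; R_n = min(0.6F_uA_nv, 0.6F_yA_gv) + U_bs·F_u·A_nt = 281.7 kips → 211 kips.
Bolt shear governs: 159 kips.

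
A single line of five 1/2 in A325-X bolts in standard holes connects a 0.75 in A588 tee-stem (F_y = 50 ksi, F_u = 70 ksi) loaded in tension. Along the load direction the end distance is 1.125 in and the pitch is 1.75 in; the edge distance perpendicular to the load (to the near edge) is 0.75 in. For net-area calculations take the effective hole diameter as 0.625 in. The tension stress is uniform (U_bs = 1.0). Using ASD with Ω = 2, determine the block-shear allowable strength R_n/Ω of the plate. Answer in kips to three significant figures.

Shear plane L_v = 1.125 + 4·1.75 = 8.125 in; A_gv = 8.125 × 0.75 = 6.094 in².
A_nv = (8.125 − 4.5·0.625) × 0.75 = 3.984 in².
A_nt = (0.75 − 0.5·0.625) × 0.75 = 0.3281 in².
0.6 F_u A_nv = 167.3 kips; 0.6 F_y A_gv = 182.8 kips → shear rupture governs the shear term.
R_n = 167.3 + 1.0 × 70 × 0.3281 = 190.3 kips.
Allowable strength R_n/Ω = 190.3 / 2 = 95.2 kips.

95.2 kips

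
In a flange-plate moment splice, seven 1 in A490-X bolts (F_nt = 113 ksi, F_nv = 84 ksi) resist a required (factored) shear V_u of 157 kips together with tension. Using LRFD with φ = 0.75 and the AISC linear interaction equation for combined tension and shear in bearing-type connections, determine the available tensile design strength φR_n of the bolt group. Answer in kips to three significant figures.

A_b = π·1²/4 = 0.7854 in²; f_rv = 157 / (7 × 0.7854) = 28.56 ksi.
F'_nt = 1.3 F_nt − (F_nt / φF_nv) f_rv = 1.3·113 − (113/(0.75·84))·28.56 = 95.68 ksi, capped at F_nt → F'_nt = 95.68 ksi.
R_n = F'_nt · A_b · n = 95.68 × 0.7854 × 7 = 526 kips.
Design strength φR_n = 0.75 × 526 = 395 kips.

395 kips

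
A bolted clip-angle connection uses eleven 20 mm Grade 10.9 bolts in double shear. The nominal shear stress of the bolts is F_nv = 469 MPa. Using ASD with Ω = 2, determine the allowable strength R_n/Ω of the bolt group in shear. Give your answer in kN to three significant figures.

A_b = π × 20² / 4 = 314.2 mm².
R_n = F_nv · A_b · n · n_s = 469 × 314.2 × 11 × 2 / 1000 = 3241 kN.
Allowable strength R_n/Ω = 3241 / 2 = 1620 kN.

1620 kN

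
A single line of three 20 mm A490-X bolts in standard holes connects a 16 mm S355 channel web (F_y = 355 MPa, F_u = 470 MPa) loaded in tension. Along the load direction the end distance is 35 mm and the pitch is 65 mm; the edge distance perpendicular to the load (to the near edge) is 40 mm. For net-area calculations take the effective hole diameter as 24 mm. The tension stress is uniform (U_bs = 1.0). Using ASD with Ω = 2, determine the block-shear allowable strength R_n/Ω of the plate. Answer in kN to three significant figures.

342 kN

Shear plane L_v = 35 + 2·65 = 165 mm; A_gv = 165 × 16 = 2640 mm².
A_nv = (165 − 2.5·24) × 16 = 1680 mm².
A_nt = (40 − 0.5·24) × 16 = 448 mm².
0.6 F_u A_nv = 473.8 kN; 0.6 F_y A_gv = 562.3 kN → shear rupture governs the shear term.
R_n = 473.8 + 1.0 × 470 × 448 / 1000 = 684.3 kN.
Allowable strength R_n/Ω = 684.3 / 2 = 342 kN.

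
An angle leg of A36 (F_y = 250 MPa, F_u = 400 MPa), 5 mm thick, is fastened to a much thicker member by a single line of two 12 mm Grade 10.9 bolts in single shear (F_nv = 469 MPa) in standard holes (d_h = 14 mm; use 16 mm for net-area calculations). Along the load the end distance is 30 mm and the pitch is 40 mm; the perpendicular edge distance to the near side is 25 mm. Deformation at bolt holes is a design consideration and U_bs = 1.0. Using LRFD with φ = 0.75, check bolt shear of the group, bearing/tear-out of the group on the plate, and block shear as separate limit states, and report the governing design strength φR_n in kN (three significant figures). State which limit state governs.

Bolt shear: A_b = π·12²/4 = 113.1 mm²; R_n = 469 × 113.1 × 2 × 1 / 1000 = 106.1 kN → 0.75 × 106.1 = 79.6 kN.
Bearing: edge l_c = 23, r_n = 55.2 kN; interior l_c = 26, r_n = 57.6 kN; R_n = 55.2 + 1·57.6 = 112.8 kN → 84.6 kN.
Block shear: A_gv = 350, A_nv = 230, A_nt = 85 mm²; R_n = min(0.6F_uA_nv, 0.6F_yA_gv) + U_bs·F_u·A_nt = 86.5 kN → 64.9 kN.
Block shear governs: 64.9 kN.

64.9 kN (block shear governs)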